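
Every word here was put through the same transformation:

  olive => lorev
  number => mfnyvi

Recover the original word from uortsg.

flight

Each letter is replaced by its mirror in the alphabet: a↔z, b↔y, c↔x, and so on (the Atbash cipher).
Reversing it on uortsg: u↔f, o↔l, r↔i, t↔g, s↔h, g↔t.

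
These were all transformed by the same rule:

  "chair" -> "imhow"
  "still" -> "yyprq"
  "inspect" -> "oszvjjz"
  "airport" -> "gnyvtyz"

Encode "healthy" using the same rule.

Shifts by position in chair: pos 0: c→i (+6), pos 1: h→m (+5), pos 2: a→h (+7), pos 3: i→o (+6), pos 4: r→w (+5) — repeating every 3. A repeating key of period 3 is used — shifts +6, +5, +7 over and over.
Applying it to healthy: h+6=n, e+5=j, a+7=h, l+6=r, t+5=y, h+7=o, y+6=e.

njhryoe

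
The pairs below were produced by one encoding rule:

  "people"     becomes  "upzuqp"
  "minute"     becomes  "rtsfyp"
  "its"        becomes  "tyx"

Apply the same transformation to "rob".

The shift depends on letter class: consonant p→u is +5, but vowel e→p is +11. Vowels shift forward by 11 and consonants shift forward by 5.
Applying it to rob: r(cons)+5=w, o(vowel)+11=z, b(cons)+5=g.

wzg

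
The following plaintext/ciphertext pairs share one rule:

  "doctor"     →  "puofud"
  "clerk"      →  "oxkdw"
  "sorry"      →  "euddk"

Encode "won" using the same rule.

iuz

The shift depends on letter class: consonant d→p is +12, but vowel o→u is +6. Two shifts are in play — +6 for a/e/i/o/u, +12 for every other letter.
On won: w(cons)+12=i, o(vowel)+6=u, n(cons)+12=z.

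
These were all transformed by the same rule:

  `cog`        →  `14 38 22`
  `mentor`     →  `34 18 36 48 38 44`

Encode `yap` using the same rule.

c(#3)→14 and o(#15)→38: differences scale by 2, so n = 2·pos + 8. Each letter becomes 2×(its alphabet position, a=1..z=26) + 8.
Applying it to yap: y=25→58, a=1→10, p=16→40.

58 10 40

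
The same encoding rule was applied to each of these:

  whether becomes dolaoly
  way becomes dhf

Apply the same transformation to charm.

Compare letters: w→d is +7, h→o is +7, e→l is +7 — a constant shift. Each letter is shifted forward by 7 in the alphabet (a Caesar shift of +7).
Applying it to charm: c+7=j, h+7=o, a+7=h, r+7=y, m+7=t.

johyt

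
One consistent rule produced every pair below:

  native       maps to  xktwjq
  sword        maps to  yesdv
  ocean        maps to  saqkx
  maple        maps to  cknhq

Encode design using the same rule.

Each letter's alphabet position (a=0..z=25) is mapped through 21·x+10 mod 26 — an affine cipher.
For design: d(3)→21·3+10≡21=v; e(4)→21·4+10≡16=q; s(18)→21·18+10≡24=y; i(8)→21·8+10≡22=w; g(6)→21·6+10≡6=g; n(13)→21·13+10≡23=x (all mod 26).

vqywgx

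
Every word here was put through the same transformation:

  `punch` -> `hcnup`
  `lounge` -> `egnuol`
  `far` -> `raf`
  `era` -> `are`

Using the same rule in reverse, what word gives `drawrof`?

forward

The output letters match the input read backwards: punch reversed is hcnup. It's just the letters in reverse order.
Reversing it on drawrof: then reverse → forward.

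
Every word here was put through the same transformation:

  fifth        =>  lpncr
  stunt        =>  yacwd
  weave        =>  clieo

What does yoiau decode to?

Letter i (0-indexed) is shifted by i+6, so successive shifts are 6, 7, 8, ….
Undoing it on yoiau: y−6=s, o−7=h, i−8=a, a−9=r, u−10=k.

shark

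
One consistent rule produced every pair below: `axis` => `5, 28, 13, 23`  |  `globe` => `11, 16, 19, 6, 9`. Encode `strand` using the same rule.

a is letter #1 and maps to 5: an offset of 4. The number is (letter's place in the alphabet, a=1) + 4.
For strand: s=19→23, t=20→24, r=18→22, a=1→5, n=14→18, d=4→8.

23, 24, 22, 5, 18, 8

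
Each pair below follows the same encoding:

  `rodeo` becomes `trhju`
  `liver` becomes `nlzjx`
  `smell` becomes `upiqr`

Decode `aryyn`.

youth

In rodeo: r→t is +2, o→r is +3, d→h is +4, e→j is +5 — the shift increases by 1 each position. The shift increases by 1 at each position, starting from +2: 2, 3, 4, ….
Reversing it on aryyn: a−2=y, r−3=o, y−4=u, y−5=t, n−6=h.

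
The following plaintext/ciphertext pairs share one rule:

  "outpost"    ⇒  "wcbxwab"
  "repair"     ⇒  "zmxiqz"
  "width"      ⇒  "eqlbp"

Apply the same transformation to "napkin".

Compare letters: o→w is +8, u→c is +8, t→b is +8 — a constant shift. It's a constant shift of +8 (ROT8).
For napkin: n+8=v, a+8=i, p+8=x, k+8=s, i+8=q, n+8=v.

vixsqv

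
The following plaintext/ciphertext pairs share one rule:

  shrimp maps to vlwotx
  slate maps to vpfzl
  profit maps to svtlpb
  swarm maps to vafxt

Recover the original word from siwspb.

permit

In shrimp: s→v is +3, h→l is +4, r→w is +5, i→o is +6 — the shift increases by 1 each position. The shift increases by 1 at each position, starting from +3: 3, 4, 5, ….
Undoing it on siwspb: s−3=p, i−4=e, w−5=r, s−6=m, p−7=i, b−8=t.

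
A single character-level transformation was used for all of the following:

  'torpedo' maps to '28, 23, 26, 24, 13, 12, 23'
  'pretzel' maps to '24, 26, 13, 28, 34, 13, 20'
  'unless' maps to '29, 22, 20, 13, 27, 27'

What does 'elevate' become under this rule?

13, 20, 13, 30, 9, 28, 13

t is letter #20 and maps to 28: an offset of 8. The number is (letter's place in the alphabet, a=1) + 8.
Applying it to elevate: e=5→13, l=12→20, e=5→13, v=22→30, a=1→9, t=20→28, e=5→13.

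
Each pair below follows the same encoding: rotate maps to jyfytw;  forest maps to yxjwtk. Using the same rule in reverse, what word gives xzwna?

The output letters match the input read backwards, each shifted +5: rotate reversed is etator. Two steps: reverse the string, then apply a Caesar shift of +5.
Decoding xzwna: shift back: x−5=s, z−5=u, w−5=r, n−5=i, a−5=v → suriv; then reverse → virus.

virus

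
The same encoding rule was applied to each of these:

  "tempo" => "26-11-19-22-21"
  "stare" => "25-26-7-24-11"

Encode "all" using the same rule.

t is letter #20 and maps to 26: an offset of 6. Letters become their 1-based position plus 6 (so a→7, b→8, …).
Applying it to all: a=1→7, l=12→18, l=12→18.

7-18-18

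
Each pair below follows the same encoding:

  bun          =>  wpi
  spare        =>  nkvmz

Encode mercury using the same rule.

Compare letters: b→w is +21, u→p is +21, n→i is +21 — a constant shift. Every letter moves 21 places later in the alphabet, wrapping around z→a.
Applying it to mercury: m+21=h, e+21=z, r+21=m, c+21=x, u+21=p, r+21=m, y+21=t.

hzmxpmt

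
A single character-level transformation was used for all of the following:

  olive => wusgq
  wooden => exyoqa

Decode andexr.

In olive: o→w is +8, l→u is +9, i→s is +10, v→g is +11 — the shift increases by 1 each position. Letter i (0-indexed) is shifted by i+8, so successive shifts are 8, 9, 10, ….
Decoding andexr: a−8=s, n−9=e, d−10=t, e−11=t, x−12=l, r−13=e.

settle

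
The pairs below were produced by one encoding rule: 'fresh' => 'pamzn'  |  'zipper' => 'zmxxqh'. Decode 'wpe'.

The output letters match the input read backwards, each shifted +8: fresh reversed is hserf. Read the word backwards and shift each letter +8.
Reversing it on wpe: shift back: w−8=o, p−8=h, e−8=w → ohw; then reverse → who.

who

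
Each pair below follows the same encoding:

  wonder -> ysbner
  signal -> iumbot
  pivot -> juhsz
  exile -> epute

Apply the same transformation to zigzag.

xumxom

w(22)→y(24) and o(14)→s(18) fit y≡17x+14 (mod 26); the inverse of 17 mod 26 is 23. This is an affine cipher: with a=0,…,z=25, each position x becomes (17x+14) mod 26.
For zigzag: z(25)→17·25+14≡23=x; i(8)→17·8+14≡20=u; g(6)→17·6+14≡12=m; z(25)→17·25+14≡23=x; a(0)→17·0+14≡14=o; g(6)→17·6+14≡12=m (all mod 26).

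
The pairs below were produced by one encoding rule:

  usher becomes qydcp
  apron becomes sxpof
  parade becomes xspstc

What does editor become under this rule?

ctmhop

u(20)→q(16) and s(18)→y(24) fit y≡9x+18 (mod 26); the inverse of 9 mod 26 is 3. Each letter's alphabet position (a=0..z=25) is mapped through 9·x+18 mod 26 — an affine cipher.
For editor: e(4)→9·4+18≡2=c; d(3)→9·3+18≡19=t; i(8)→9·8+18≡12=m; t(19)→9·19+18≡7=h; o(14)→9·14+18≡14=o; r(17)→9·17+18≡15=p (all mod 26).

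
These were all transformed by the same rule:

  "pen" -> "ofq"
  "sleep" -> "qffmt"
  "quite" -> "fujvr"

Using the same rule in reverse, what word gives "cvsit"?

shrub

The output letters match the input read backwards, each shifted +1: pen reversed is nep. The word is reversed, then every letter is shifted forward by 1.
Decoding cvsit: shift back: c−1=b, v−1=u, s−1=r, i−1=h, t−1=s → burhs; then reverse → shrub.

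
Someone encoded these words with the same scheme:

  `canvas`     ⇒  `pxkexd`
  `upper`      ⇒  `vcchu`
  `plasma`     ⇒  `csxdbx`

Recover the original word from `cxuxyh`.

parade

c(2)→p(15) and a(0)→x(23) fit y≡9x+23 (mod 26); the inverse of 9 mod 26 is 3. Each letter's alphabet position (a=0..z=25) is mapped through 9·x+23 mod 26 — an affine cipher.
Undoing it on cxuxyh: c(2)→3·(2−23)≡15=p; x(23)→3·(23−23)≡0=a; u(20)→3·(20−23)≡17=r; x(23)→3·(23−23)≡0=a; y(24)→3·(24−23)≡3=d; h(7)→3·(7−23)≡4=e (all mod 26).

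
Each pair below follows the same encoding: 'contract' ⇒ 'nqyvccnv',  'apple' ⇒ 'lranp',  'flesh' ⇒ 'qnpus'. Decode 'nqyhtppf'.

The shifts repeat in a cycle of length 2: positions 0,1,… shift by +11, +2, then the pattern repeats.
Decoding nqyhtppf: n−11=c, q−2=o, y−11=n, h−2=f, t−11=i, p−2=n, p−11=e, f−2=d.

confined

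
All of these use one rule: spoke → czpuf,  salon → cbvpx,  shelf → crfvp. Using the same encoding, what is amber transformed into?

bwlfb

Vowels shift forward by 1 and consonants shift forward by 10.
Applying it to amber: a(vowel)+1=b, m(cons)+10=w, b(cons)+10=l, e(vowel)+1=f, r(cons)+10=b.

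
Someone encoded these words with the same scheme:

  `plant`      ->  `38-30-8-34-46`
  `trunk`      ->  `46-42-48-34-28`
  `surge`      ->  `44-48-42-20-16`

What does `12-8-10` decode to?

p(#16)→38 and l(#12)→30: differences scale by 2, so n = 2·pos + 6. Each letter becomes 2×(its alphabet position, a=1..z=26) + 6.
Undoing it on 12-8-10: 12→(12−6)÷2=3=c, 8→(8−6)÷2=1=a, 10→(10−6)÷2=2=b.

cab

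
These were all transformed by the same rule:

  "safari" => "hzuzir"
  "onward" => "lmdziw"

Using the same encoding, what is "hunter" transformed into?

Each pair mirrors across the alphabet (s↔h, a↔z, f↔u): positions sum to 25. Letters are reflected about the middle of the alphabet (position → 25−position): Atbash.
For hunter: h↔s, u↔f, n↔m, t↔g, e↔v, r↔i.

sfmgvi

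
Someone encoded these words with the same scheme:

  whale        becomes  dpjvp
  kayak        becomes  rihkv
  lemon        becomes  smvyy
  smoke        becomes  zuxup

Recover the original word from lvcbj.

entry

The shift increases by 1 at each position, starting from +7: 7, 8, 9, ….
Reversing it on lvcbj: l−7=e, v−8=n, c−9=t, b−10=r, j−11=y.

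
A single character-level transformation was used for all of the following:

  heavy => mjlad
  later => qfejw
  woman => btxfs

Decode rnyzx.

Shifts by position in heavy: pos 0: h→m (+5), pos 1: e→j (+5), pos 2: a→l (+11), pos 3: v→a (+5), pos 4: y→d (+5) — repeating every 3. A repeating key of period 3 is used — shifts +5, +5, +11 over and over.
Decoding rnyzx: r−5=m, n−5=i, y−11=n, z−5=u, x−5=s.

minus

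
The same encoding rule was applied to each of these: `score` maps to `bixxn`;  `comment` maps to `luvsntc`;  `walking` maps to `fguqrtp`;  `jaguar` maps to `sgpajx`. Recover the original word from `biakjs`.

Shifts by position in score: pos 0: s→b (+9), pos 1: c→i (+6), pos 2: o→x (+9), pos 3: r→x (+6) — repeating every 2. The shifts repeat in a cycle of length 2: positions 0,1,… shift by +9, +6, then the pattern repeats.
Reversing it on biakjs: b−9=s, i−6=c, a−9=r, k−6=e, j−9=a, s−6=m.

scream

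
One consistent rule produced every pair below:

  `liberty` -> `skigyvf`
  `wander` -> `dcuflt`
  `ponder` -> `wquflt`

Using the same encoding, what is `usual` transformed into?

bubcs

Shifts by position in liberty: pos 0: l→s (+7), pos 1: i→k (+2), pos 2: b→i (+7), pos 3: e→g (+2) — repeating every 2. It's a Vigenère-style cipher with numeric key [7,2]: position i shifts by key[i mod 2].
Applying it to usual: u+7=b, s+2=u, u+7=b, a+2=c, l+7=s.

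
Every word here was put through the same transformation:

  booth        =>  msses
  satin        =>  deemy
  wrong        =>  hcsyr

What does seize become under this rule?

dimki

The shift depends on letter class: consonant b→m is +11, but vowel o→s is +4. Vowels shift forward by 4 and consonants shift forward by 11.
For seize: s(cons)+11=d, e(vowel)+4=i, i(vowel)+4=m, z(cons)+11=k, e(vowel)+4=i.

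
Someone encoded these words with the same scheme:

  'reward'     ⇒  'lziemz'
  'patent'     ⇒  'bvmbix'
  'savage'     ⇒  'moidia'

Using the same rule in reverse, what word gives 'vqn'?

fin

The word is reversed, then every letter is shifted forward by 8.
Reversing it on vqn: shift back: v−8=n, q−8=i, n−8=f → nif; then reverse → fin.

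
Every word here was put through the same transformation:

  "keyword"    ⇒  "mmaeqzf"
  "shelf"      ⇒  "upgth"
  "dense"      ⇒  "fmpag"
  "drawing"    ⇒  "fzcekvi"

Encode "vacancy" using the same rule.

The shifts repeat in a cycle of length 2: positions 0,1,… shift by +2, +8, then the pattern repeats.
For vacancy: v+2=x, a+8=i, c+2=e, a+8=i, n+2=p, c+8=k, y+2=a.

xieipka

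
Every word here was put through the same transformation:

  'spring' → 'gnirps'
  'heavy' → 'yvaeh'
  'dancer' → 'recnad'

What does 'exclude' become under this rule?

It's just the letters in reverse order.
Applying it to exclude: reverse → edulcxe.

edulcxe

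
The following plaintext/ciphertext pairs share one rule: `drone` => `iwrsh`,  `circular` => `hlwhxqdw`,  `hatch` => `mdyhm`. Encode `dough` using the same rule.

The shift depends on letter class: consonant d→i is +5, but vowel o→r is +3. Vowels shift forward by 3 and consonants shift forward by 5.
On dough: d(cons)+5=i, o(vowel)+3=r, u(vowel)+3=x, g(cons)+5=l, h(cons)+5=m.

irxlm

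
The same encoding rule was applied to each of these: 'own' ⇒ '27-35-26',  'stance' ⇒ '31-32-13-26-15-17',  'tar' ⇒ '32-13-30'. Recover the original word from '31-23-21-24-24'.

skill

o is letter #15 and maps to 27: an offset of 12. The number is (letter's place in the alphabet, a=1) + 12.
Reversing it on 31-23-21-24-24: 31→(31−12)÷1=19=s, 23→(23−12)÷1=11=k, 21→(21−12)÷1=9=i, 24→(24−12)÷1=12=l, 24→(24−12)÷1=12=l.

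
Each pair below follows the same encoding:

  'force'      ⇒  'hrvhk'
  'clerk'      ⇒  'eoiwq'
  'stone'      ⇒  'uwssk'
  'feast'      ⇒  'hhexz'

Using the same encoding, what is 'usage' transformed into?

Each letter shifts forward by (position + 2), i.e. 2, 3, 4, … — the shift grows by one for each successive letter.
For usage: u+2=w, s+3=v, a+4=e, g+5=l, e+6=k.

wvelk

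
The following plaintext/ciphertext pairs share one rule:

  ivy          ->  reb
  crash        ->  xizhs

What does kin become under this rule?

Each pair mirrors across the alphabet (i↔r, v↔e, y↔b): positions sum to 25. Each letter is replaced by its mirror in the alphabet: a↔z, b↔y, c↔x, and so on (the Atbash cipher).
Applying it to kin: k↔p, i↔r, n↔m.

prm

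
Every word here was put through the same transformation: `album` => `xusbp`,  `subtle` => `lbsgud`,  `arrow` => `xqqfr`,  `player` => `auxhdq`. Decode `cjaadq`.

zipper

a(0)→x(23) and l(11)→u(20) fit y≡21x+23 (mod 26); the inverse of 21 mod 26 is 5. Each letter's alphabet position (a=0..z=25) is mapped through 21·x+23 mod 26 — an affine cipher.
Decoding cjaadq: c(2)→5·(2−23)≡25=z; j(9)→5·(9−23)≡8=i; a(0)→5·(0−23)≡15=p; a(0)→5·(0−23)≡15=p; d(3)→5·(3−23)≡4=e; q(16)→5·(16−23)≡17=r (all mod 26).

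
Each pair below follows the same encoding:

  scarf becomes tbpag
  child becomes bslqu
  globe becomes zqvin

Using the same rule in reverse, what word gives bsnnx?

cheek

s(18)→t(19) and c(2)→b(1) fit y≡19x+15 (mod 26); the inverse of 19 mod 26 is 11. Treating letters as 0–25, the rule is x ↦ 19x + 15 (mod 26).
Undoing it on bsnnx: b(1)→11·(1−15)≡2=c; s(18)→11·(18−15)≡7=h; n(13)→11·(13−15)≡4=e; n(13)→11·(13−15)≡4=e; x(23)→11·(23−15)≡10=k (all mod 26).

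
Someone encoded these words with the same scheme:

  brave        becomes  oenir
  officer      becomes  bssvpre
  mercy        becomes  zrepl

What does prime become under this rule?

Compare letters: b→o is +13, r→e is +13, a→n is +13 — a constant shift. Each letter is shifted forward by 13 in the alphabet (a Caesar shift of +13).
Applying it to prime: p+13=c, r+13=e, i+13=v, m+13=z, e+13=r.

cevzr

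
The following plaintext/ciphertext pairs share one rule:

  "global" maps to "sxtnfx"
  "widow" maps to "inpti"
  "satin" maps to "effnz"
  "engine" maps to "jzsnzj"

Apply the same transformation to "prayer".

bdfkjd

Vowels shift forward by 5 and consonants shift forward by 12.
For prayer: p(cons)+12=b, r(cons)+12=d, a(vowel)+5=f, y(cons)+12=k, e(vowel)+5=j, r(cons)+12=d.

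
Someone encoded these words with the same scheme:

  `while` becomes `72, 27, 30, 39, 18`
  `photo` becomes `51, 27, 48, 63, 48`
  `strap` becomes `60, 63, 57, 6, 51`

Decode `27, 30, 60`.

w(#23)→72 and h(#8)→27: differences scale by 3, so n = 3·pos + 3. The formula is n = 3×(alphabet index, a=1) + 3.
Undoing it on 27, 30, 60: 27→(27−3)÷3=8=h, 30→(30−3)÷3=9=i, 60→(60−3)÷3=19=s.

his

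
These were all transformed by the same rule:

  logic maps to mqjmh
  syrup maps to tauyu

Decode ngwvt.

Letter i (0-indexed) is shifted by i+1, so successive shifts are 1, 2, 3, ….
Undoing it on ngwvt: n−1=m, g−2=e, w−3=t, v−4=r, t−5=o.

metro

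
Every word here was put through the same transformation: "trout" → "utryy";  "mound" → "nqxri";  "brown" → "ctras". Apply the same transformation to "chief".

The shift increases by 1 at each position, starting from +1: 1, 2, 3, ….
For chief: c+1=d, h+2=j, i+3=l, e+4=i, f+5=k.

djlik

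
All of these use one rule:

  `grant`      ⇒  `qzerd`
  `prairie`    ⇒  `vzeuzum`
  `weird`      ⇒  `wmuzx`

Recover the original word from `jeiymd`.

g(6)→q(16) and r(17)→z(25) fit y≡15x+4 (mod 26); the inverse of 15 mod 26 is 7. This is an affine cipher: with a=0,…,z=25, each position x becomes (15x+4) mod 26.
Undoing it on jeiymd: j(9)→7·(9−4)≡9=j; e(4)→7·(4−4)≡0=a; i(8)→7·(8−4)≡2=c; y(24)→7·(24−4)≡10=k; m(12)→7·(12−4)≡4=e; d(3)→7·(3−4)≡19=t (all mod 26).

jacket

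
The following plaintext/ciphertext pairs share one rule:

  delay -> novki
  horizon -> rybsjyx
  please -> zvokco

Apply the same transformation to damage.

Compare letters: d→n is +10, e→o is +10, l→v is +10 — a constant shift. It's a constant shift of +10 (ROT10).
Applying it to damage: d+10=n, a+10=k, m+10=w, a+10=k, g+10=q, e+10=o.

nkwkqo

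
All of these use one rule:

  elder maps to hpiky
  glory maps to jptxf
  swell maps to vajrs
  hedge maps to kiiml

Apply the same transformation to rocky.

In elder: e→h is +3, l→p is +4, d→i is +5, e→k is +6 — the shift increases by 1 each position. Each letter shifts forward by (position + 3), i.e. 3, 4, 5, … — the shift grows by one for each successive letter.
For rocky: r+3=u, o+4=s, c+5=h, k+6=q, y+7=f.

ushqf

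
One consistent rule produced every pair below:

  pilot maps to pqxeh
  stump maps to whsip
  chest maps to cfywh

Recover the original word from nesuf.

p(15)→p(15) and i(8)→q(16) fit y≡11x+6 (mod 26); the inverse of 11 mod 26 is 19. This is an affine cipher: with a=0,…,z=25, each position x becomes (11x+6) mod 26.
Reversing it on nesuf: n(13)→19·(13−6)≡3=d; e(4)→19·(4−6)≡14=o; s(18)→19·(18−6)≡20=u; u(20)→19·(20−6)≡6=g; f(5)→19·(5−6)≡7=h (all mod 26).

dough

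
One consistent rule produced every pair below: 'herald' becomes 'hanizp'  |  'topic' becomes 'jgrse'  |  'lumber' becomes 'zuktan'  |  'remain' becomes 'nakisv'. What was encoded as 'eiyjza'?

castle

Each letter's alphabet position (a=0..z=25) is mapped through 11·x+8 mod 26 — an affine cipher.
Decoding eiyjza: e(4)→19·(4−8)≡2=c; i(8)→19·(8−8)≡0=a; y(24)→19·(24−8)≡18=s; j(9)→19·(9−8)≡19=t; z(25)→19·(25−8)≡11=l; a(0)→19·(0−8)≡4=e (all mod 26).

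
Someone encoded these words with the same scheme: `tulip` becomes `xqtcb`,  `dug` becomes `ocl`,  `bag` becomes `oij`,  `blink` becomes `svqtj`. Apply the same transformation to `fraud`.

The output letters match the input read backwards, each shifted +8: tulip reversed is pilut. The word is reversed, then every letter is shifted forward by 8.
For fraud: reverse → duarf; then shift: d+8=l, u+8=c, a+8=i, r+8=z, f+8=n.

lcizn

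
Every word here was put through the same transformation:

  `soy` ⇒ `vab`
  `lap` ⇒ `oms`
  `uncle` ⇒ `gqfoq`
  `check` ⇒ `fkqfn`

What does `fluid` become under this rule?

iogug

The shift depends on letter class: consonant s→v is +3, but vowel o→a is +12. The rule splits by letter class: vowels +12, consonants +3.
For fluid: f(cons)+3=i, l(cons)+3=o, u(vowel)+12=g, i(vowel)+12=u, d(cons)+3=g.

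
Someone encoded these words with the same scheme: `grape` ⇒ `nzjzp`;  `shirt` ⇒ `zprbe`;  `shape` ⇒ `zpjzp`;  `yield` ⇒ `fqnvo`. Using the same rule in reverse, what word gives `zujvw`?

small

Letter i (0-indexed) is shifted by i+7, so successive shifts are 7, 8, 9, ….
Undoing it on zujvw: z−7=s, u−8=m, j−9=a, v−10=l, w−11=l.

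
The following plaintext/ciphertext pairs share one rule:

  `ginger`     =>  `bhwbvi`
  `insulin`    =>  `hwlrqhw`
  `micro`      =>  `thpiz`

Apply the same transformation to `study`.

lorsd

g(6)→b(1) and i(8)→h(7) fit y≡3x+9 (mod 26); the inverse of 3 mod 26 is 9. Treating letters as 0–25, the rule is x ↦ 3x + 9 (mod 26).
For study: s(18)→3·18+9≡11=l; t(19)→3·19+9≡14=o; u(20)→3·20+9≡17=r; d(3)→3·3+9≡18=s; y(24)→3·24+9≡3=d (all mod 26).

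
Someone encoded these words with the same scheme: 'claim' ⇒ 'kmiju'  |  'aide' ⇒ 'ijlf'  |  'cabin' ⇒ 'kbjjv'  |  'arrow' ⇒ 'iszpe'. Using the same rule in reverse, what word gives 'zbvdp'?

ranch

A repeating key of period 2 is used — shifts +8, +1 over and over.
Reversing it on zbvdp: z−8=r, b−1=a, v−8=n, d−1=c, p−8=h.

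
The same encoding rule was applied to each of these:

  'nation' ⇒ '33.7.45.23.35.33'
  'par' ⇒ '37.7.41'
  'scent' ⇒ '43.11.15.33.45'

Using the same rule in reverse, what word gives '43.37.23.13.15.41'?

Each letter becomes 2×(its alphabet position, a=1..z=26) + 5.
Reversing it on 43.37.23.13.15.41: 43→(43−5)÷2=19=s, 37→(37−5)÷2=16=p, 23→(23−5)÷2=9=i, 13→(13−5)÷2=4=d, 15→(15−5)÷2=5=e, 41→(41−5)÷2=18=r.

spider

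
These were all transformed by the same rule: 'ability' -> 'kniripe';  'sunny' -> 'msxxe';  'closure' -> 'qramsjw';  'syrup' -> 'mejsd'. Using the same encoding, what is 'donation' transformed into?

a(0)→k(10) and b(1)→n(13) fit y≡3x+10 (mod 26); the inverse of 3 mod 26 is 9. This is an affine cipher: with a=0,…,z=25, each position x becomes (3x+10) mod 26.
Applying it to donation: d(3)→3·3+10≡19=t; o(14)→3·14+10≡0=a; n(13)→3·13+10≡23=x; a(0)→3·0+10≡10=k; t(19)→3·19+10≡15=p; i(8)→3·8+10≡8=i; o(14)→3·14+10≡0=a; n(13)→3·13+10≡23=x (all mod 26).

taxkpiax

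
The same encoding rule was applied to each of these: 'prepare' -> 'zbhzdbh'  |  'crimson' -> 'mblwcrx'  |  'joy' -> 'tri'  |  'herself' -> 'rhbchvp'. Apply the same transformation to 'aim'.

dlw

The shift depends on letter class: consonant p→z is +10, but vowel e→h is +3. Two shifts are in play — +3 for a/e/i/o/u, +10 for every other letter.
Applying it to aim: a(vowel)+3=d, i(vowel)+3=l, m(cons)+10=w.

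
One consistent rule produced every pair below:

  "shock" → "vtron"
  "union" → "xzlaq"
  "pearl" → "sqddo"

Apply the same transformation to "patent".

smwqqf

A repeating key of period 2 is used — shifts +3, +12 over and over.
For patent: p+3=s, a+12=m, t+3=w, e+12=q, n+3=q, t+12=f.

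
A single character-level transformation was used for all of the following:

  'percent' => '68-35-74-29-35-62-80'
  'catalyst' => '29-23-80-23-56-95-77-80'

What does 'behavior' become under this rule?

26-35-44-23-86-47-65-74

Each letter becomes 3×(its alphabet position, a=1..z=26) + 20.
On behavior: b=2→26, e=5→35, h=8→44, a=1→23, v=22→86, i=9→47, o=15→65, r=18→74.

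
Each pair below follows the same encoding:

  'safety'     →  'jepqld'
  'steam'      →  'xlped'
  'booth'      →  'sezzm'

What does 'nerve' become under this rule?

pgcpy

The output letters match the input read backwards, each shifted +11: safety reversed is ytefas. Read the word backwards and shift each letter +11.
For nerve: reverse → evren; then shift: e+11=p, v+11=g, r+11=c, e+11=p, n+11=y.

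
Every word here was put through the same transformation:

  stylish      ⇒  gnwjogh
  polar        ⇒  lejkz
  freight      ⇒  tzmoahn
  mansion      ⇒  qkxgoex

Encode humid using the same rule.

huqof

This is an affine cipher: with a=0,…,z=25, each position x becomes (7x+10) mod 26.
For humid: h(7)→7·7+10≡7=h; u(20)→7·20+10≡20=u; m(12)→7·12+10≡16=q; i(8)→7·8+10≡14=o; d(3)→7·3+10≡5=f (all mod 26).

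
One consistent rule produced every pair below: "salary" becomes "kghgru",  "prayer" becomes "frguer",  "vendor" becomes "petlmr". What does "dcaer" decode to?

timer

Treating letters as 0–25, the rule is x ↦ 19x + 6 (mod 26).
Reversing it on dcaer: d(3)→11·(3−6)≡19=t; c(2)→11·(2−6)≡8=i; a(0)→11·(0−6)≡12=m; e(4)→11·(4−6)≡4=e; r(17)→11·(17−6)≡17=r (all mod 26).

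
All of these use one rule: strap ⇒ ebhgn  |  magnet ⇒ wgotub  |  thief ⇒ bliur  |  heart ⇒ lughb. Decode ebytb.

s(18)→e(4) and t(19)→b(1) fit y≡23x+6 (mod 26); the inverse of 23 mod 26 is 17. Treating letters as 0–25, the rule is x ↦ 23x + 6 (mod 26).
Reversing it on ebytb: e(4)→17·(4−6)≡18=s; b(1)→17·(1−6)≡19=t; y(24)→17·(24−6)≡20=u; t(19)→17·(19−6)≡13=n; b(1)→17·(1−6)≡19=t (all mod 26).

stunt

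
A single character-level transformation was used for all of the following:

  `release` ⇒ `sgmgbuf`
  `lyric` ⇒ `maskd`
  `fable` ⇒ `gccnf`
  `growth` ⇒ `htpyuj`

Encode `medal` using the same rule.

Shifts by position in release: pos 0: r→s (+1), pos 1: e→g (+2), pos 2: l→m (+1), pos 3: e→g (+2) — repeating every 2. A repeating key of period 2 is used — shifts +1, +2 over and over.
Applying it to medal: m+1=n, e+2=g, d+1=e, a+2=c, l+1=m.

ngecm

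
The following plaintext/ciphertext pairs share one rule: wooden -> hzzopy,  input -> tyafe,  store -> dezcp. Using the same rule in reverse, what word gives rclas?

graph

Compare letters: w→h is +11, o→z is +11, o→z is +11 — a constant shift. It's a constant shift of +11 (ROT11).
Decoding rclas: r−11=g, c−11=r, l−11=a, a−11=p, s−11=h.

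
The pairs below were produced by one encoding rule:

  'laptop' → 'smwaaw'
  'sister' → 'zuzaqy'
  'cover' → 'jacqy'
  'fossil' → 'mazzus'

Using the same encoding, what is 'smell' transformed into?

ztqss

The shift depends on letter class: consonant l→s is +7, but vowel a→m is +12. Vowels shift forward by 12 and consonants shift forward by 7.
Applying it to smell: s(cons)+7=z, m(cons)+7=t, e(vowel)+12=q, l(cons)+7=s, l(cons)+7=s.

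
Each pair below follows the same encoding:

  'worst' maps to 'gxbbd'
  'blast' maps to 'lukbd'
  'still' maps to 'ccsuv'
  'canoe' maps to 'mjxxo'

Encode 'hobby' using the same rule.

Shifts by position in worst: pos 0: w→g (+10), pos 1: o→x (+9), pos 2: r→b (+10), pos 3: s→b (+9) — repeating every 2. The shifts repeat in a cycle of length 2: positions 0,1,… shift by +10, +9, then the pattern repeats.
On hobby: h+10=r, o+9=x, b+10=l, b+9=k, y+10=i.

rxlki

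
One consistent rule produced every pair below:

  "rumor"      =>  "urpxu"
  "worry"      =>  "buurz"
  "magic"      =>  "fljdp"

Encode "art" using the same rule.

wud

The output letters match the input read backwards, each shifted +3: rumor reversed is romur. Read the word backwards and shift each letter +3.
On art: reverse → tra; then shift: t+3=w, r+3=u, a+3=d.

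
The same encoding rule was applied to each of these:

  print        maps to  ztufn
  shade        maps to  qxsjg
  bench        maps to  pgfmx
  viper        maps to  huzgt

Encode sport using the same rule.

qzctn

p(15)→z(25) and r(17)→t(19) fit y≡23x+18 (mod 26); the inverse of 23 mod 26 is 17. Treating letters as 0–25, the rule is x ↦ 23x + 18 (mod 26).
Applying it to sport: s(18)→23·18+18≡16=q; p(15)→23·15+18≡25=z; o(14)→23·14+18≡2=c; r(17)→23·17+18≡19=t; t(19)→23·19+18≡13=n (all mod 26).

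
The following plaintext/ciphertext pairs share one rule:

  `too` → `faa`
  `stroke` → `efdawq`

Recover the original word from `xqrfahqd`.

leftover

Each letter is shifted forward by 12 in the alphabet (a Caesar shift of +12).
Decoding xqrfahqd: x−12=l, q−12=e, r−12=f, f−12=t, a−12=o, h−12=v, q−12=e, d−12=r.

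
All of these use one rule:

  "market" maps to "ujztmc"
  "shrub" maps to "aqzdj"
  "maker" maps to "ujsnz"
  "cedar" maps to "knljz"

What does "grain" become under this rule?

oairv

Shifts by position in market: pos 0: m→u (+8), pos 1: a→j (+9), pos 2: r→z (+8), pos 3: k→t (+9) — repeating every 2. A repeating key of period 2 is used — shifts +8, +9 over and over.
For grain: g+8=o, r+9=a, a+8=i, i+9=r, n+8=v.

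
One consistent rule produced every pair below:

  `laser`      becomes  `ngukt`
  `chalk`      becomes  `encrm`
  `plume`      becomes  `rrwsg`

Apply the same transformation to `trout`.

vxqav

Shifts by position in laser: pos 0: l→n (+2), pos 1: a→g (+6), pos 2: s→u (+2), pos 3: e→k (+6) — repeating every 2. It's a Vigenère-style cipher with numeric key [2,6]: position i shifts by key[i mod 2].
Applying it to trout: t+2=v, r+6=x, o+2=q, u+6=a, t+2=v.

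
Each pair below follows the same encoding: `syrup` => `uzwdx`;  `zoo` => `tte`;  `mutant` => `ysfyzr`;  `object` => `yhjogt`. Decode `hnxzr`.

music

The output letters match the input read backwards, each shifted +5: syrup reversed is purys. Read the word backwards and shift each letter +5.
Undoing it on hnxzr: shift back: h−5=c, n−5=i, x−5=s, z−5=u, r−5=m → cisum; then reverse → music.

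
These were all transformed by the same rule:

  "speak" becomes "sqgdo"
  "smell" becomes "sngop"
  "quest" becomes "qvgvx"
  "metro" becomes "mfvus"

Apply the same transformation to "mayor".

mbarv

In speak: s→s is +0, p→q is +1, e→g is +2, a→d is +3 — the shift increases by 1 each position. Letter i (0-indexed) is shifted by i+0, so successive shifts are 0, 1, 2, ….
On mayor: m+0=m, a+1=b, y+2=a, o+3=r, r+4=v.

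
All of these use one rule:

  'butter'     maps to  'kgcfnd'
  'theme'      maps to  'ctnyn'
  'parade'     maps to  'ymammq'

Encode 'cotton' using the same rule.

lacfxz

Shifts by position in butter: pos 0: b→k (+9), pos 1: u→g (+12), pos 2: t→c (+9), pos 3: t→f (+12) — repeating every 2. A repeating key of period 2 is used — shifts +9, +12 over and over.
Applying it to cotton: c+9=l, o+12=a, t+9=c, t+12=f, o+9=x, n+12=z.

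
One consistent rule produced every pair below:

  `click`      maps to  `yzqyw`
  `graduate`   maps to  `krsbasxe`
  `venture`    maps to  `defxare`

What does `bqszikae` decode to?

dialogue

Each letter's alphabet position (a=0..z=25) is mapped through 3·x+18 mod 26 — an affine cipher.
Reversing it on bqszikae: b(1)→9·(1−18)≡3=d; q(16)→9·(16−18)≡8=i; s(18)→9·(18−18)≡0=a; z(25)→9·(25−18)≡11=l; i(8)→9·(8−18)≡14=o; k(10)→9·(10−18)≡6=g; a(0)→9·(0−18)≡20=u; e(4)→9·(4−18)≡4=e (all mod 26).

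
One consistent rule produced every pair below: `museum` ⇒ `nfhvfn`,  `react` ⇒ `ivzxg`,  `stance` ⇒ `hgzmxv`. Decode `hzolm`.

salon

Each pair mirrors across the alphabet (m↔n, u↔f, s↔h): positions sum to 25. Letters are reflected about the middle of the alphabet (position → 25−position): Atbash.
Decoding hzolm: h↔s, z↔a, o↔l, l↔o, m↔n.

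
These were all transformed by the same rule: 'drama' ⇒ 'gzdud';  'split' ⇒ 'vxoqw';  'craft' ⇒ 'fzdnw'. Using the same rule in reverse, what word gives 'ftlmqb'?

A repeating key of period 2 is used — shifts +3, +8 over and over.
Undoing it on ftlmqb: f−3=c, t−8=l, l−3=i, m−8=e, q−3=n, b−8=t.

client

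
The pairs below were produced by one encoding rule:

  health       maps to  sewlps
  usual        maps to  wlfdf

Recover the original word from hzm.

bow

The output letters match the input read backwards, each shifted +11: health reversed is htlaeh. Read the word backwards and shift each letter +11.
Reversing it on hzm: shift back: h−11=w, z−11=o, m−11=b → wob; then reverse → bow.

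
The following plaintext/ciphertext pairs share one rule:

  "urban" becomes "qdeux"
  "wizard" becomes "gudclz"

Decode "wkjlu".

The output letters match the input read backwards, each shifted +3: urban reversed is nabru. The word is reversed, then every letter is shifted forward by 3.
Decoding wkjlu: shift back: w−3=t, k−3=h, j−3=g, l−3=i, u−3=r → thgir; then reverse → right.

right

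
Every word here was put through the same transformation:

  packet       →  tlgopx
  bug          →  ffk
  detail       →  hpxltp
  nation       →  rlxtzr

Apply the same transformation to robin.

vzftr

The shift depends on letter class: consonant p→t is +4, but vowel a→l is +11. Vowels shift forward by 11 and consonants shift forward by 4.
For robin: r(cons)+4=v, o(vowel)+11=z, b(cons)+4=f, i(vowel)+11=t, n(cons)+4=r.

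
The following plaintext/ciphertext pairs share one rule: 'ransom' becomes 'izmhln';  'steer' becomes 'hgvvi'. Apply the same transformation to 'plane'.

kozmv

Each pair mirrors across the alphabet (r↔i, a↔z, n↔m): positions sum to 25. Letters are reflected about the middle of the alphabet (position → 25−position): Atbash.
On plane: p↔k, l↔o, a↔z, n↔m, e↔v.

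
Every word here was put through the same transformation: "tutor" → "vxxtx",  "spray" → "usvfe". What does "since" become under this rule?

In tutor: t→v is +2, u→x is +3, t→x is +4, o→t is +5 — the shift increases by 1 each position. Letter i (0-indexed) is shifted by i+2, so successive shifts are 2, 3, 4, ….
On since: s+2=u, i+3=l, n+4=r, c+5=h, e+6=k.

ulrhk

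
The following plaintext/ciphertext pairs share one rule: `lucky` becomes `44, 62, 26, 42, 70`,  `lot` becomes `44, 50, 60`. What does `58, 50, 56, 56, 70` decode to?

With a=1..z=26, the number is 2·pos + 20.
Decoding 58, 50, 56, 56, 70: 58→(58−20)÷2=19=s, 50→(50−20)÷2=15=o, 56→(56−20)÷2=18=r, 56→(56−20)÷2=18=r, 70→(70−20)÷2=25=y.

sorry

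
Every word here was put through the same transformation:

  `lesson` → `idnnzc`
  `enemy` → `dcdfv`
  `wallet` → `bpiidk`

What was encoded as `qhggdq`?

rudder

Each letter's alphabet position (a=0..z=25) is mapped through 23·x+15 mod 26 — an affine cipher.
Reversing it on qhggdq: q(16)→17·(16−15)≡17=r; h(7)→17·(7−15)≡20=u; g(6)→17·(6−15)≡3=d; g(6)→17·(6−15)≡3=d; d(3)→17·(3−15)≡4=e; q(16)→17·(16−15)≡17=r (all mod 26).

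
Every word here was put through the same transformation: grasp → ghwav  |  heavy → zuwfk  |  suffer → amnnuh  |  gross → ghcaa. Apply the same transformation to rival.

This is an affine cipher: with a=0,…,z=25, each position x becomes (19x+22) mod 26.
Applying it to rival: r(17)→19·17+22≡7=h; i(8)→19·8+22≡18=s; v(21)→19·21+22≡5=f; a(0)→19·0+22≡22=w; l(11)→19·11+22≡23=x (all mod 26).

hsfwx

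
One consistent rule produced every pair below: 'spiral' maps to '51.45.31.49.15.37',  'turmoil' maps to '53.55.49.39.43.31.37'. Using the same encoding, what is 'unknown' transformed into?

55.41.35.41.43.59.41

s(#19)→51 and p(#16)→45: differences scale by 2, so n = 2·pos + 13. Each letter becomes 2×(its alphabet position, a=1..z=26) + 13.
Applying it to unknown: u=21→55, n=14→41, k=11→35, n=14→41, o=15→43, w=23→59, n=14→41.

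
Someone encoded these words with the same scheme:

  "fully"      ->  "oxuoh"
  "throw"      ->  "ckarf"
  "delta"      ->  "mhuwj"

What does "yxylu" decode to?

Shifts by position in fully: pos 0: f→o (+9), pos 1: u→x (+3), pos 2: l→u (+9), pos 3: l→o (+3) — repeating every 2. A repeating key of period 2 is used — shifts +9, +3 over and over.
Decoding yxylu: y−9=p, x−3=u, y−9=p, l−3=i, u−9=l.

pupil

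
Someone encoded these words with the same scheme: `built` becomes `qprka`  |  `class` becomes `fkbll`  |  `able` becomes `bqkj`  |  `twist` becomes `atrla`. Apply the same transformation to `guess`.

npjll

b(1)→q(16) and u(20)→p(15) fit y≡15x+1 (mod 26); the inverse of 15 mod 26 is 7. Each letter's alphabet position (a=0..z=25) is mapped through 15·x+1 mod 26 — an affine cipher.
For guess: g(6)→15·6+1≡13=n; u(20)→15·20+1≡15=p; e(4)→15·4+1≡9=j; s(18)→15·18+1≡11=l; s(18)→15·18+1≡11=l (all mod 26).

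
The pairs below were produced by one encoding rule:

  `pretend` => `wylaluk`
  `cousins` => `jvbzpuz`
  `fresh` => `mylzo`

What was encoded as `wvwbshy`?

popular

Compare letters: p→w is +7, r→y is +7, e→l is +7 — a constant shift. Every letter moves 7 places later in the alphabet, wrapping around z→a.
Decoding wvwbshy: w−7=p, v−7=o, w−7=p, b−7=u, s−7=l, h−7=a, y−7=r.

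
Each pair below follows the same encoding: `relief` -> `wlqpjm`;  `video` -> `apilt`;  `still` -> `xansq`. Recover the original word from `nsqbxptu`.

illusion

Shifts by position in relief: pos 0: r→w (+5), pos 1: e→l (+7), pos 2: l→q (+5), pos 3: i→p (+7) — repeating every 2. The shifts repeat in a cycle of length 2: positions 0,1,… shift by +5, +7, then the pattern repeats.
Decoding nsqbxptu: n−5=i, s−7=l, q−5=l, b−7=u, x−5=s, p−7=i, t−5=o, u−7=n.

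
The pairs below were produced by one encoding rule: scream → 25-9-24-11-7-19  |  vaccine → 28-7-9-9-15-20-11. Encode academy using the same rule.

s is letter #19 and maps to 25: an offset of 6. The number is (letter's place in the alphabet, a=1) + 6.
On academy: a=1→7, c=3→9, a=1→7, d=4→10, e=5→11, m=13→19, y=25→31.

7-9-7-10-11-19-31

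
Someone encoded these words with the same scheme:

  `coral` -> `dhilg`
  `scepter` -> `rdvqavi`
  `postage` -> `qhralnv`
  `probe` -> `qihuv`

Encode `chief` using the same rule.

dwfve

c(2)→d(3) and o(14)→h(7) fit y≡9x+11 (mod 26); the inverse of 9 mod 26 is 3. Each letter's alphabet position (a=0..z=25) is mapped through 9·x+11 mod 26 — an affine cipher.
For chief: c(2)→9·2+11≡3=d; h(7)→9·7+11≡22=w; i(8)→9·8+11≡5=f; e(4)→9·4+11≡21=v; f(5)→9·5+11≡4=e (all mod 26).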